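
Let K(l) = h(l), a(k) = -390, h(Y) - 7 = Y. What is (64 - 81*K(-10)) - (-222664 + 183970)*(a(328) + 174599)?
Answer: 6740843353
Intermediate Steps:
h(Y) = 7 + Y
K(l) = 7 + l
(64 - 81*K(-10)) - (-222664 + 183970)*(a(328) + 174599) = (64 - 81*(7 - 10)) - (-222664 + 183970)*(-390 + 174599) = (64 - 81*(-3)) - (-38694)*174209 = (64 + 243) - 1*(-6740843046) = 307 + 6740843046 = 6740843353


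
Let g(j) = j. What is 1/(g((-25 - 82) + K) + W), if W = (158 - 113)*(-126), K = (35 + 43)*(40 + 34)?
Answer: -⅕ ≈ -0.20000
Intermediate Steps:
K = 5772 (K = 78*74 = 5772)
W = -5670 (W = 45*(-126) = -5670)
1/(g((-25 - 82) + K) + W) = 1/(((-25 - 82) + 5772) - 5670) = 1/((-107 + 5772) - 5670) = 1/(5665 - 5670) = 1/(-5) = -⅕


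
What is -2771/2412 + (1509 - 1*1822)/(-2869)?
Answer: -7195043/6920028 ≈ -1.0397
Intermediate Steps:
-2771/2412 + (1509 - 1*1822)/(-2869) = -2771*1/2412 + (1509 - 1822)*(-1/2869) = -2771/2412 - 313*(-1/2869) = -2771/2412 + 313/2869 = -7195043/6920028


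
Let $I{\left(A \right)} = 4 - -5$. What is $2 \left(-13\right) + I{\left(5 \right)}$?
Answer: $-17$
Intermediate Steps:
$I{\left(A \right)} = 9$ ($I{\left(A \right)} = 4 + 5 = 9$)
$2 \left(-13\right) + I{\left(5 \right)} = 2 \left(-13\right) + 9 = -26 + 9 = -17$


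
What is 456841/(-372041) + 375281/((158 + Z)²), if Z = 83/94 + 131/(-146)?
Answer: 1509344605481254240/109312014547026441 ≈ 13.808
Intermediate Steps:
Z = -49/3431 (Z = 83*(1/94) + 131*(-1/146) = 83/94 - 131/146 = -49/3431 ≈ -0.014282)
456841/(-372041) + 375281/((158 + Z)²) = 456841/(-372041) + 375281/((158 - 49/3431)²) = 456841*(-1/372041) + 375281/((542049/3431)²) = -456841/372041 + 375281/(293817118401/11771761) = -456841/372041 + 375281*(11771761/293817118401) = -456841/372041 + 4417718239841/293817118401 = 1509344605481254240/109312014547026441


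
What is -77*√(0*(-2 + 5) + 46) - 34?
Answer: -34 - 77*√46 ≈ -556.24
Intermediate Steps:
-77*√(0*(-2 + 5) + 46) - 34 = -77*√(0*3 + 46) - 34 = -77*√(0 + 46) - 34 = -77*√46 - 34 = -34 - 77*√46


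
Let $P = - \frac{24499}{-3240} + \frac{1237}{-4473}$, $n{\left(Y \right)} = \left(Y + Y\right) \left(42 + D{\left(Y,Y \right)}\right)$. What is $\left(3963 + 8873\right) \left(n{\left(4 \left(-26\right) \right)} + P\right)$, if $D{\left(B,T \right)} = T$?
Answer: $\frac{66676286115667}{402570} \approx 1.6563 \cdot 10^{8}$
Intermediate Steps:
$n{\left(Y \right)} = 2 Y \left(42 + Y\right)$ ($n{\left(Y \right)} = \left(Y + Y\right) \left(42 + Y\right) = 2 Y \left(42 + Y\right)$)
$P = \frac{11730683}{1610280}$ ($P = \left(-24499\right) \left(- \frac{1}{3240}\right) + 1237 \left(- \frac{1}{4473}\right) = \frac{24499}{3240} - \frac{1237}{4473} = \frac{11730683}{1610280} \approx 7.2849$)
$\left(3963 + 8873\right) \left(n{\left(4 \left(-26\right) \right)} + P\right) = \left(3963 + 8873\right) \left(2 \cdot 4 \left(-26\right) \left(42 + 4 \left(-26\right)\right) + \frac{11730683}{1610280}\right) = 12836 \left(2 \left(-104\right) \left(42 - 104\right) + \frac{11730683}{1610280}\right) = 12836 \left(2 \left(-104\right) \left(-62\right) + \frac{11730683}{1610280}\right) = 12836 \left(12896 + \frac{11730683}{1610280}\right) = 12836 \cdot \frac{20777901563}{1610280} = \frac{66676286115667}{402570}$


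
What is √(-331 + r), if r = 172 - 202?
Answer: 19*I ≈ 19.0*I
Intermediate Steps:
r = -30
√(-331 + r) = √(-331 - 30) = √(-361) = 19*I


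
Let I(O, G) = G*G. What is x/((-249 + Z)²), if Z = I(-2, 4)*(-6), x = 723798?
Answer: 80422/13225 ≈ 6.0811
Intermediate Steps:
I(O, G) = G²
Z = -96 (Z = 4²*(-6) = 16*(-6) = -96)
x/((-249 + Z)²) = 723798/((-249 - 96)²) = 723798/((-345)²) = 723798/119025 = 723798*(1/119025) = 80422/13225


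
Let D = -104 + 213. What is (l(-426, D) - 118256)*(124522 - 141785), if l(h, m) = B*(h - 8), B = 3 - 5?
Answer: 2026469044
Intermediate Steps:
B = -2
D = 109
l(h, m) = 16 - 2*h (l(h, m) = -2*(h - 8) = -2*(-8 + h) = 16 - 2*h)
(l(-426, D) - 118256)*(124522 - 141785) = ((16 - 2*(-426)) - 118256)*(124522 - 141785) = ((16 + 852) - 118256)*(-17263) = (868 - 118256)*(-17263) = -117388*(-17263) = 2026469044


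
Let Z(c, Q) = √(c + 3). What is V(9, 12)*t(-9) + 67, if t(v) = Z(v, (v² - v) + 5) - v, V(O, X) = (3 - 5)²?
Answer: 103 + 4*I*√6 ≈ 103.0 + 9.798*I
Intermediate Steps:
Z(c, Q) = √(3 + c)
V(O, X) = 4 (V(O, X) = (-2)² = 4)
t(v) = √(3 + v) - v
V(9, 12)*t(-9) + 67 = 4*(√(3 - 9) - 1*(-9)) + 67 = 4*(√(-6) + 9) + 67 = 4*(I*√6 + 9) + 67 = 4*(9 + I*√6) + 67 = (36 + 4*I*√6) + 67 = 103 + 4*I*√6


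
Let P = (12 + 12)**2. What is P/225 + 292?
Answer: 7364/25 ≈ 294.56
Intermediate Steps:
P = 576 (P = 24**2 = 576)
P/225 + 292 = 576/225 + 292 = 576*(1/225) + 292 = 64/25 + 292 = 7364/25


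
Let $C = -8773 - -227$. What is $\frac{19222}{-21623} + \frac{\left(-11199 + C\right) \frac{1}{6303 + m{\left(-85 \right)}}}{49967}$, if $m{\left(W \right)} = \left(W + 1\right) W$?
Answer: $- \frac{1844566714531}{2074901010909} \approx -0.88899$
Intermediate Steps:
$C = -8546$ ($C = -8773 + 227 = -8546$)
$m{\left(W \right)} = W \left(1 + W\right)$ ($m{\left(W \right)} = \left(1 + W\right) W = W \left(1 + W\right)$)
$\frac{19222}{-21623} + \frac{\left(-11199 + C\right) \frac{1}{6303 + m{\left(-85 \right)}}}{49967} = \frac{19222}{-21623} + \frac{\left(-11199 - 8546\right) \frac{1}{6303 - 85 \left(1 - 85\right)}}{49967} = 19222 \left(- \frac{1}{21623}\right) + - \frac{19745}{6303 - -7140} \cdot \frac{1}{49967} = - \frac{2746}{3089} + - \frac{19745}{6303 + 7140} \cdot \frac{1}{49967} = - \frac{2746}{3089} + - \frac{19745}{13443} \cdot \frac{1}{49967} = - \frac{2746}{3089} + \left(-19745\right) \frac{1}{13443} \cdot \frac{1}{49967} = - \frac{2746}{3089} - \frac{19745}{671706381} = - \frac{1844566714531}{2074901010909}$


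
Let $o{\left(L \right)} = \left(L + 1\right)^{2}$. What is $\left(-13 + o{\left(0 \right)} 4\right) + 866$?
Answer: $857$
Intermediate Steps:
$o{\left(L \right)} = \left(1 + L\right)^{2}$
$\left(-13 + o{\left(0 \right)} 4\right) + 866 = \left(-13 + \left(1 + 0\right)^{2} \cdot 4\right) + 866 = \left(-13 + 1^{2} \cdot 4\right) + 866 = \left(-13 + 1 \cdot 4\right) + 866 = \left(-13 + 4\right) + 866 = -9 + 866 = 857$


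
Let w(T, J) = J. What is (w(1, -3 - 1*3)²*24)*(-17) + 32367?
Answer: 17679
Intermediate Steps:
(w(1, -3 - 1*3)²*24)*(-17) + 32367 = ((-3 - 1*3)²*24)*(-17) + 32367 = ((-3 - 3)²*24)*(-17) + 32367 = ((-6)²*24)*(-17) + 32367 = (36*24)*(-17) + 32367 = 864*(-17) + 32367 = -14688 + 32367 = 17679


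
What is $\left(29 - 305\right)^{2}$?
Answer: $76176$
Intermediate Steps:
$\left(29 - 305\right)^{2} = \left(-276\right)^{2} = 76176$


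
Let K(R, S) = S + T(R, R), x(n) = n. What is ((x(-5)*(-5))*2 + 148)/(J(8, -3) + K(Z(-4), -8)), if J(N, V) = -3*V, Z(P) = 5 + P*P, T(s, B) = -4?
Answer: -66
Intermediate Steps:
Z(P) = 5 + P**2
K(R, S) = -4 + S (K(R, S) = S - 4 = -4 + S)
((x(-5)*(-5))*2 + 148)/(J(8, -3) + K(Z(-4), -8)) = (-5*(-5)*2 + 148)/(-3*(-3) + (-4 - 8)) = (25*2 + 148)/(9 - 12) = (50 + 148)/(-3) = 198*(-1/3) = -66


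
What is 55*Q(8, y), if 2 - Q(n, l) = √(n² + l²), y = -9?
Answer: 110 - 55*√145 ≈ -552.29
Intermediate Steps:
Q(n, l) = 2 - √(l² + n²) (Q(n, l) = 2 - √(n² + l²) = 2 - √(l² + n²))
55*Q(8, y) = 55*(2 - √((-9)² + 8²)) = 55*(2 - √(81 + 64)) = 55*(2 - √145) = 110 - 55*√145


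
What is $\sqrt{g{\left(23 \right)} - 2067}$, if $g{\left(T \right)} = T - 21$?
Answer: $i \sqrt{2065} \approx 45.442 i$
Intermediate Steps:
$g{\left(T \right)} = -21 + T$ ($g{\left(T \right)} = T - 21 = -21 + T$)
$\sqrt{g{\left(23 \right)} - 2067} = \sqrt{\left(-21 + 23\right) - 2067} = \sqrt{2 - 2067} = \sqrt{-2065} = i \sqrt{2065}$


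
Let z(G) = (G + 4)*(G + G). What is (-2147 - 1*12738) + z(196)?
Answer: 63515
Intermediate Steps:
z(G) = 2*G*(4 + G) (z(G) = (4 + G)*(2*G) = 2*G*(4 + G))
(-2147 - 1*12738) + z(196) = (-2147 - 1*12738) + 2*196*(4 + 196) = (-2147 - 12738) + 2*196*200 = -14885 + 78400 = 63515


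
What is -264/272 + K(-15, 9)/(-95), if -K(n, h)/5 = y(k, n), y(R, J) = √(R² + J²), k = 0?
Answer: -117/646 ≈ -0.18111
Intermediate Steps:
y(R, J) = √(J² + R²)
K(n, h) = -5*√(n²) (K(n, h) = -5*√(n² + 0²) = -5*√(n² + 0) = -5*√(n²))
-264/272 + K(-15, 9)/(-95) = -264/272 - 5*√((-15)²)/(-95) = -264*1/272 - 5*√225*(-1/95) = -33/34 - 5*15*(-1/95) = -33/34 - 75*(-1/95) = -33/34 + 15/19 = -117/646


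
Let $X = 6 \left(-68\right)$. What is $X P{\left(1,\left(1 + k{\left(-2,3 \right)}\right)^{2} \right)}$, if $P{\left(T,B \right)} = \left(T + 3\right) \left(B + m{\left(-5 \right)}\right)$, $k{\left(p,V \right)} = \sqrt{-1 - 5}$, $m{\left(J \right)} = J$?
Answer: $16320 - 3264 i \sqrt{6} \approx 16320.0 - 7995.1 i$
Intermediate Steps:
$k{\left(p,V \right)} = i \sqrt{6}$ ($k{\left(p,V \right)} = \sqrt{-6} = i \sqrt{6}$)
$P{\left(T,B \right)} = \left(-5 + B\right) \left(3 + T\right)$ ($P{\left(T,B \right)} = \left(T + 3\right) \left(B - 5\right) = \left(3 + T\right) \left(-5 + B\right) = \left(-5 + B\right) \left(3 + T\right)$)
$X = -408$
$X P{\left(1,\left(1 + k{\left(-2,3 \right)}\right)^{2} \right)} = - 408 \left(-15 - 5 + 3 \left(1 + i \sqrt{6}\right)^{2} + \left(1 + i \sqrt{6}\right)^{2} \cdot 1\right) = - 408 \left(-15 - 5 + 3 \left(1 + i \sqrt{6}\right)^{2} + \left(1 + i \sqrt{6}\right)^{2}\right) = - 408 \left(-20 + 4 \left(1 + i \sqrt{6}\right)^{2}\right) = 8160 - 1632 \left(1 + i \sqrt{6}\right)^{2}$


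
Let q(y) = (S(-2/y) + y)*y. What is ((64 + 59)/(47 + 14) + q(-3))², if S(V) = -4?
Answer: 1971216/3721 ≈ 529.75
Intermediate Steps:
q(y) = y*(-4 + y) (q(y) = (-4 + y)*y = y*(-4 + y))
((64 + 59)/(47 + 14) + q(-3))² = ((64 + 59)/(47 + 14) - 3*(-4 - 3))² = (123/61 - 3*(-7))² = (123*(1/61) + 21)² = (123/61 + 21)² = (1404/61)² = 1971216/3721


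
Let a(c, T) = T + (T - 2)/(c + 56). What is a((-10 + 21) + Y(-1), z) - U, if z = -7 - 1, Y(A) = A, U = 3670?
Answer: -121379/33 ≈ -3678.2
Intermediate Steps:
z = -8
a(c, T) = T + (-2 + T)/(56 + c)
a((-10 + 21) + Y(-1), z) - U = (-2 + 57*(-8) - 8*((-10 + 21) - 1))/(56 + ((-10 + 21) - 1)) - 1*3670 = (-2 - 456 - 8*(11 - 1))/(56 + (11 - 1)) - 3670 = (-2 - 456 - 8*10)/(56 + 10) - 3670 = (-2 - 456 - 80)/66 - 3670 = (1/66)*(-538) - 3670 = -269/33 - 3670 = -121379/33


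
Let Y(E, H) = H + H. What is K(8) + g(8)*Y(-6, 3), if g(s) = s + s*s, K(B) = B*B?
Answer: 496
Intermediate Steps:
K(B) = B²
Y(E, H) = 2*H
g(s) = s + s²
K(8) + g(8)*Y(-6, 3) = 8² + (8*(1 + 8))*(2*3) = 64 + (8*9)*6 = 64 + 72*6 = 64 + 432 = 496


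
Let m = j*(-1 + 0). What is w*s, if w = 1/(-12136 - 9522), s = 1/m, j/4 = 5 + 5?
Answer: 1/866320 ≈ 1.1543e-6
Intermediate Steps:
j = 40 (j = 4*(5 + 5) = 4*10 = 40)
m = -40 (m = 40*(-1 + 0) = 40*(-1) = -40)
s = -1/40 (s = 1/(-40) = -1/40 ≈ -0.025000)
w = -1/21658 (w = 1/(-21658) = -1/21658 ≈ -4.6172e-5)
w*s = -1/21658*(-1/40) = 1/866320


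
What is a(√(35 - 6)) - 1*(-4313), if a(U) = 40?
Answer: 4353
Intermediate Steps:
a(√(35 - 6)) - 1*(-4313) = 40 - 1*(-4313) = 40 + 4313 = 4353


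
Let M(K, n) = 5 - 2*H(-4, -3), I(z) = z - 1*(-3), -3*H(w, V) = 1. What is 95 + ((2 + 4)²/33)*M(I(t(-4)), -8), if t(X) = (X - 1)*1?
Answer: 1113/11 ≈ 101.18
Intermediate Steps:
H(w, V) = -⅓ (H(w, V) = -⅓*1 = -⅓)
t(X) = -1 + X (t(X) = (-1 + X)*1 = -1 + X)
I(z) = 3 + z (I(z) = z + 3 = 3 + z)
M(K, n) = 17/3 (M(K, n) = 5 - 2*(-⅓) = 5 + ⅔ = 17/3)
95 + ((2 + 4)²/33)*M(I(t(-4)), -8) = 95 + ((2 + 4)²/33)*(17/3) = 95 + (6²*(1/33))*(17/3) = 95 + (36*(1/33))*(17/3) = 95 + (12/11)*(17/3) = 95 + 68/11 = 1113/11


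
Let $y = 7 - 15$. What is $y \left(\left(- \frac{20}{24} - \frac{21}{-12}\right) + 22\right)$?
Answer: $- \frac{550}{3} \approx -183.33$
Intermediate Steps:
$y = -8$ ($y = 7 - 15 = -8$)
$y \left(\left(- \frac{20}{24} - \frac{21}{-12}\right) + 22\right) = - 8 \left(\left(- \frac{20}{24} - \frac{21}{-12}\right) + 22\right) = - 8 \left(\left(\left(-20\right) \frac{1}{24} - - \frac{7}{4}\right) + 22\right) = - 8 \left(\left(- \frac{5}{6} + \frac{7}{4}\right) + 22\right) = - 8 \left(\frac{11}{12} + 22\right) = \left(-8\right) \frac{275}{12} = - \frac{550}{3}$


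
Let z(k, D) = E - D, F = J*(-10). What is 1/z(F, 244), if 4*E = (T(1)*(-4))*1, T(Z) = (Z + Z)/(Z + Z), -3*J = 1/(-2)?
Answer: -1/245 ≈ -0.0040816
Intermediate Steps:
J = ⅙ (J = -⅓/(-2) = -⅓*(-½) = ⅙ ≈ 0.16667)
T(Z) = 1 (T(Z) = (2*Z)/((2*Z)) = (2*Z)*(1/(2*Z)) = 1)
F = -5/3 (F = (⅙)*(-10) = -5/3 ≈ -1.6667)
E = -1 (E = ((1*(-4))*1)/4 = (-4*1)/4 = (¼)*(-4) = -1)
z(k, D) = -1 - D
1/z(F, 244) = 1/(-1 - 1*244) = 1/(-1 - 244) = 1/(-245) = -1/245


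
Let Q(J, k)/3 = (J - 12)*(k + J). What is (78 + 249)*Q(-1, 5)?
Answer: -51012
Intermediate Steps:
Q(J, k) = 3*(-12 + J)*(J + k) (Q(J, k) = 3*((J - 12)*(k + J)) = 3*((-12 + J)*(J + k)) = 3*(-12 + J)*(J + k))
(78 + 249)*Q(-1, 5) = (78 + 249)*(-36*(-1) - 36*5 + 3*(-1)² + 3*(-1)*5) = 327*(36 - 180 + 3*1 - 15) = 327*(36 - 180 + 3 - 15) = 327*(-156) = -51012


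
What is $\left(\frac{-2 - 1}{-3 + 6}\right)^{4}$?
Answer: $1$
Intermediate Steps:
$\left(\frac{-2 - 1}{-3 + 6}\right)^{4} = \left(- \frac{3}{3}\right)^{4} = \left(\left(-3\right) \frac{1}{3}\right)^{4} = \left(-1\right)^{4} = 1$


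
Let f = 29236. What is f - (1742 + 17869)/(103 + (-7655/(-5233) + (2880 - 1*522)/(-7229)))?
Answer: 38143693454315/1313140784 ≈ 29048.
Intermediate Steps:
f - (1742 + 17869)/(103 + (-7655/(-5233) + (2880 - 1*522)/(-7229))) = 29236 - (1742 + 17869)/(103 + (-7655/(-5233) + (2880 - 1*522)/(-7229))) = 29236 - 19611/(103 + (-7655*(-1/5233) + (2880 - 522)*(-1/7229))) = 29236 - 19611/(103 + (7655/5233 + 2358*(-1/7229))) = 29236 - 19611/(103 + (7655/5233 - 2358/7229)) = 29236 - 19611/(103 + 42998581/37829357) = 29236 - 19611/3939422352/37829357 = 29236 - 19611*37829357/3939422352 = 29236 - 1*247290506709/1313140784 = 29236 - 247290506709/1313140784 = 38143693454315/1313140784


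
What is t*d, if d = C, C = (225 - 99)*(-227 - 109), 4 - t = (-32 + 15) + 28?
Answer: 296352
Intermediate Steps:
t = -7 (t = 4 - ((-32 + 15) + 28) = 4 - (-17 + 28) = 4 - 1*11 = 4 - 11 = -7)
C = -42336 (C = 126*(-336) = -42336)
d = -42336
t*d = -7*(-42336) = 296352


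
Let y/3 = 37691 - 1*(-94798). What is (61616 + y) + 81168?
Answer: 540251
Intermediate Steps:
y = 397467 (y = 3*(37691 - 1*(-94798)) = 3*(37691 + 94798) = 3*132489 = 397467)
(61616 + y) + 81168 = (61616 + 397467) + 81168 = 459083 + 81168 = 540251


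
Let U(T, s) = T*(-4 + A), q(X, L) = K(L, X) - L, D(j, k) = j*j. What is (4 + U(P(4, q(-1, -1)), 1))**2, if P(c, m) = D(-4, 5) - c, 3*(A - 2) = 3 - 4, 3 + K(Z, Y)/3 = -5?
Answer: 576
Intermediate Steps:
K(Z, Y) = -24 (K(Z, Y) = -9 + 3*(-5) = -9 - 15 = -24)
D(j, k) = j**2
A = 5/3 (A = 2 + (3 - 4)/3 = 2 + (1/3)*(-1) = 2 - 1/3 = 5/3 ≈ 1.6667)
q(X, L) = -24 - L
P(c, m) = 16 - c (P(c, m) = (-4)**2 - c = 16 - c)
U(T, s) = -7*T/3 (U(T, s) = T*(-4 + 5/3) = T*(-7/3) = -7*T/3)
(4 + U(P(4, q(-1, -1)), 1))**2 = (4 - 7*(16 - 1*4)/3)**2 = (4 - 7*(16 - 4)/3)**2 = (4 - 7/3*12)**2 = (4 - 28)**2 = (-24)**2 = 576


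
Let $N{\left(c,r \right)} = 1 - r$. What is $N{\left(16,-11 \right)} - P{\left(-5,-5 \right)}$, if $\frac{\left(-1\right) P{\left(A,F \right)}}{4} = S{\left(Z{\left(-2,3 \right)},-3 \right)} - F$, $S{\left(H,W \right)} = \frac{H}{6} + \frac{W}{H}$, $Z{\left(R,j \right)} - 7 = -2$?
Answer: $\frac{494}{15} \approx 32.933$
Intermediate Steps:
$Z{\left(R,j \right)} = 5$ ($Z{\left(R,j \right)} = 7 - 2 = 5$)
$S{\left(H,W \right)} = \frac{H}{6} + \frac{W}{H}$ ($S{\left(H,W \right)} = H \frac{1}{6} + \frac{W}{H} = \frac{H}{6} + \frac{W}{H}$)
$P{\left(A,F \right)} = - \frac{14}{15} + 4 F$ ($P{\left(A,F \right)} = - 4 \left(\left(\frac{1}{6} \cdot 5 - \frac{3}{5}\right) - F\right) = - 4 \left(\left(\frac{5}{6} - \frac{3}{5}\right) - F\right) = - 4 \left(\frac{7}{30} - F\right) = - \frac{14}{15} + 4 F$)
$N{\left(16,-11 \right)} - P{\left(-5,-5 \right)} = \left(1 - -11\right) - \left(- \frac{14}{15} + 4 \left(-5\right)\right) = \left(1 + 11\right) - \left(- \frac{14}{15} - 20\right) = 12 - - \frac{314}{15} = 12 + \frac{314}{15} = \frac{494}{15}$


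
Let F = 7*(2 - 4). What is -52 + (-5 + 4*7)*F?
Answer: -374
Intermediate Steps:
F = -14 (F = 7*(-2) = -14)
-52 + (-5 + 4*7)*F = -52 + (-5 + 4*7)*(-14) = -52 + (-5 + 28)*(-14) = -52 + 23*(-14) = -52 - 322 = -374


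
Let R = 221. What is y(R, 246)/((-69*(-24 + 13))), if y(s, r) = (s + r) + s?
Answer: 688/759 ≈ 0.90646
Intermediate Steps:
y(s, r) = r + 2*s (y(s, r) = (r + s) + s = r + 2*s)
y(R, 246)/((-69*(-24 + 13))) = (246 + 2*221)/((-69*(-24 + 13))) = (246 + 442)/((-69*(-11))) = 688/759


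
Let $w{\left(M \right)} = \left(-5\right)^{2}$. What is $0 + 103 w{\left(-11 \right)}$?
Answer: $2575$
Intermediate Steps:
$w{\left(M \right)} = 25$
$0 + 103 w{\left(-11 \right)} = 0 + 103 \cdot 25 = 0 + 2575 = 2575$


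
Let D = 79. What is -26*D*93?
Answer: -191022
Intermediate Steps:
-26*D*93 = -26*79*93 = -2054*93 = -191022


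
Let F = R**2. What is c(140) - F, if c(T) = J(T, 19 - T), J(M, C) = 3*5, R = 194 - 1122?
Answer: -861169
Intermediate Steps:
R = -928
J(M, C) = 15
F = 861184 (F = (-928)**2 = 861184)
c(T) = 15
c(140) - F = 15 - 1*861184 = 15 - 861184 = -861169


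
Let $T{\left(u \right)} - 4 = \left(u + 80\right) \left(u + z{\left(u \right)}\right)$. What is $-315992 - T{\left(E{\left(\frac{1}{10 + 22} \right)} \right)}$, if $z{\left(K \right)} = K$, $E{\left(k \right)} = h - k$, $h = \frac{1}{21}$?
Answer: $- \frac{71349960313}{225792} \approx -3.16 \cdot 10^{5}$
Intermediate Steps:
$h = \frac{1}{21} \approx 0.047619$
$E{\left(k \right)} = \frac{1}{21} - k$
$T{\left(u \right)} = 4 + 2 u \left(80 + u\right)$ ($T{\left(u \right)} = 4 + \left(u + 80\right) \left(u + u\right) = 4 + \left(80 + u\right) 2 u = 4 + 2 u \left(80 + u\right)$)
$-315992 - T{\left(E{\left(\frac{1}{10 + 22} \right)} \right)} = -315992 - \left(4 + 2 \left(\frac{1}{21} - \frac{1}{10 + 22}\right)^{2} + 160 \left(\frac{1}{21} - \frac{1}{10 + 22}\right)\right) = -315992 - \left(4 + 2 \left(\frac{1}{21} - \frac{1}{32}\right)^{2} + 160 \left(\frac{1}{21} - \frac{1}{32}\right)\right) = -315992 - \left(4 + 2 \left(\frac{11}{672}\right)^{2} + 160 \cdot \frac{11}{672}\right) = -315992 - \left(4 + 2 \cdot \frac{121}{451584} + \frac{55}{21}\right) = -315992 - \left(4 + \frac{121}{225792} + \frac{55}{21}\right) = -315992 - \frac{1494649}{225792} = - \frac{71349960313}{225792}$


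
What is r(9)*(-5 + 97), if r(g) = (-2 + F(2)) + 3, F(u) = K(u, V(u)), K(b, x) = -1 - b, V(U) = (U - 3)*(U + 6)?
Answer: -184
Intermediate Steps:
V(U) = (-3 + U)*(6 + U)
F(u) = -1 - u
r(g) = -2 (r(g) = (-2 + (-1 - 1*2)) + 3 = (-2 + (-1 - 2)) + 3 = (-2 - 3) + 3 = -5 + 3 = -2)
r(9)*(-5 + 97) = -2*(-5 + 97) = -2*92 = -184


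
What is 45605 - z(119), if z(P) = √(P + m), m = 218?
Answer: 45605 - √337 ≈ 45587.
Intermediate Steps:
z(P) = √(218 + P) (z(P) = √(P + 218) = √(218 + P))
45605 - z(119) = 45605 - √(218 + 119) = 45605 - √337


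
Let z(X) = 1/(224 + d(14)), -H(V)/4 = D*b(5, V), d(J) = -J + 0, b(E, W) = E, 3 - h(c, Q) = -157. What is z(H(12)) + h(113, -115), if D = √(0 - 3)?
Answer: 33601/210 ≈ 160.00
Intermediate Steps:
h(c, Q) = 160 (h(c, Q) = 3 - 1*(-157) = 3 + 157 = 160)
d(J) = -J
D = I*√3 (D = √(-3) = I*√3 ≈ 1.732*I)
H(V) = -20*I*√3 (H(V) = -4*I*√3*5 = -20*I*√3)
z(X) = 1/210 (z(X) = 1/(224 - 1*14) = 1/(224 - 14) = 1/210)
z(H(12)) + h(113, -115) = 1/210 + 160 = 33601/210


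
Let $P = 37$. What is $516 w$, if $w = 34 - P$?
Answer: $-1548$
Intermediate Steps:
$w = -3$ ($w = 34 - 37 = -3$)
$516 w = 516 \left(-3\right) = -1548$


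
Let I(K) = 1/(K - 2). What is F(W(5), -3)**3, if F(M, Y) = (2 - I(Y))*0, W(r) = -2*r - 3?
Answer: 0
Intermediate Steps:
I(K) = 1/(-2 + K)
W(r) = -3 - 2*r
F(M, Y) = 0 (F(M, Y) = (2 - 1/(-2 + Y))*0 = 0)
F(W(5), -3)**3 = 0**3 = 0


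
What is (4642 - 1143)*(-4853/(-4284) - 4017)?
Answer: -60196708525/4284 ≈ -1.4052e+7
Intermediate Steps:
(4642 - 1143)*(-4853/(-4284) - 4017) = 3499*(-4853*(-1/4284) - 4017) = 3499*(4853/4284 - 4017) = 3499*(-17203975/4284) = -60196708525/4284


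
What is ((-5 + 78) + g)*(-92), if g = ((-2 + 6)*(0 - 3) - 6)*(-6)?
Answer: -16652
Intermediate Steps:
g = 108 (g = (4*(-3) - 6)*(-6) = (-12 - 6)*(-6) = -18*(-6) = 108)
((-5 + 78) + g)*(-92) = ((-5 + 78) + 108)*(-92) = (73 + 108)*(-92) = 181*(-92) = -16652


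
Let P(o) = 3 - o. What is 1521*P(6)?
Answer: -4563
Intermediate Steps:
1521*P(6) = 1521*(3 - 1*6) = 1521*(3 - 6) = 1521*(-3) = -4563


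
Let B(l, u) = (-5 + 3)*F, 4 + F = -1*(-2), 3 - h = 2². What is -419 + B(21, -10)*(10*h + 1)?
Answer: -455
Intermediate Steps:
h = -1 (h = 3 - 1*2² = 3 - 1*4 = 3 - 4 = -1)
F = -2 (F = -4 - 1*(-2) = -4 + 2 = -2)
B(l, u) = 4 (B(l, u) = (-5 + 3)*(-2) = -2*(-2) = 4)
-419 + B(21, -10)*(10*h + 1) = -419 + 4*(10*(-1) + 1) = -419 + 4*(-10 + 1) = -419 + 4*(-9) = -419 - 36 = -455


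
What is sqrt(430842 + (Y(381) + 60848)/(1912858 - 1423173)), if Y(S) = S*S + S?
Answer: 2*sqrt(1033123070909846)/97937 ≈ 656.39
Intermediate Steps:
Y(S) = S + S**2 (Y(S) = S**2 + S = S + S**2)
sqrt(430842 + (Y(381) + 60848)/(1912858 - 1423173)) = sqrt(430842 + (381*(1 + 381) + 60848)/(1912858 - 1423173)) = sqrt(430842 + (381*382 + 60848)/489685) = sqrt(430842 + (145542 + 60848)*(1/489685)) = sqrt(430842 + 206390*(1/489685)) = sqrt(430842 + 41278/97937) = sqrt(42195414232/97937) = 2*sqrt(1033123070909846)/97937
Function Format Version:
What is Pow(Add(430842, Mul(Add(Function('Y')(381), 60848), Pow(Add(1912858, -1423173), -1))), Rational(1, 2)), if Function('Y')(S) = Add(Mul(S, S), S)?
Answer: Mul(Rational(2, 97937), Pow(1033123070909846, Rational(1, 2))) ≈ 656.39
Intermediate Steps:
Function('Y')(S) = Add(S, Pow(S, 2)) (Function('Y')(S) = Add(Pow(S, 2), S) = Add(S, Pow(S, 2)))
Pow(Add(430842, Mul(Add(Function('Y')(381), 60848), Pow(Add(1912858, -1423173), -1))), Rational(1, 2)) = Pow(Add(430842, Mul(Add(Mul(381, Add(1, 381)), 60848), Pow(Add(1912858, -1423173), -1))), Rational(1, 2)) = Pow(Add(430842, Mul(Add(Mul(381, 382), 60848), Pow(489685, -1))), Rational(1, 2)) = Pow(Add(430842, Mul(Add(145542, 60848), Rational(1, 489685))), Rational(1, 2)) = Pow(Add(430842, Mul(206390, Rational(1, 489685))), Rational(1, 2)) = Pow(Add(430842, Rational(41278, 97937)), Rational(1, 2)) = Pow(Rational(42195414232, 97937), Rational(1, 2)) = Mul(Rational(2, 97937), Pow(1033123070909846, Rational(1, 2)))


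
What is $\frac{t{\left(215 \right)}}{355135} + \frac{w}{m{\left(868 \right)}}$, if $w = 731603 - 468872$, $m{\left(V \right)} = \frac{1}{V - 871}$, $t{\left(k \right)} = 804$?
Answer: $- \frac{279914920251}{355135} \approx -7.8819 \cdot 10^{5}$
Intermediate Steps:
$m{\left(V \right)} = \frac{1}{-871 + V}$
$w = 262731$
$\frac{t{\left(215 \right)}}{355135} + \frac{w}{m{\left(868 \right)}} = \frac{804}{355135} + \frac{262731}{\frac{1}{-871 + 868}} = 804 \cdot \frac{1}{355135} + \frac{262731}{\frac{1}{-3}} = \frac{804}{355135} + \frac{262731}{- \frac{1}{3}} = \frac{804}{355135} + 262731 \left(-3\right) = \frac{804}{355135} - 788193 = - \frac{279914920251}{355135}$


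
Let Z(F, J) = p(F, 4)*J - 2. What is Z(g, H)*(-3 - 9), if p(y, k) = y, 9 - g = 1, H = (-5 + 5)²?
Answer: 24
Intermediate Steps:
H = 0 (H = 0² = 0)
g = 8 (g = 9 - 1*1 = 9 - 1 = 8)
Z(F, J) = -2 + F*J (Z(F, J) = F*J - 2 = -2 + F*J)
Z(g, H)*(-3 - 9) = (-2 + 8*0)*(-3 - 9) = (-2 + 0)*(-12) = -2*(-12) = 24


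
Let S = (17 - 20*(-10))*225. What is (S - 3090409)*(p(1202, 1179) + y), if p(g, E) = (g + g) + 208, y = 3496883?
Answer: -10644008000080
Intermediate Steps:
S = 48825 (S = (17 + 200)*225 = 217*225 = 48825)
p(g, E) = 208 + 2*g (p(g, E) = 2*g + 208 = 208 + 2*g)
(S - 3090409)*(p(1202, 1179) + y) = (48825 - 3090409)*((208 + 2*1202) + 3496883) = -3041584*((208 + 2404) + 3496883) = -3041584*(2612 + 3496883) = -3041584*3499495 = -10644008000080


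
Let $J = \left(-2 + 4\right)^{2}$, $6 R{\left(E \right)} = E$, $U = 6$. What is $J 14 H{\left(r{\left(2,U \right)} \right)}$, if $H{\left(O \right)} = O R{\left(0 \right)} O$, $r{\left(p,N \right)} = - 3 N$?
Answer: $0$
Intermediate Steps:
$R{\left(E \right)} = \frac{E}{6}$
$J = 4$ ($J = 2^{2} = 4$)
$H{\left(O \right)} = 0$ ($H{\left(O \right)} = O \frac{1}{6} \cdot 0 O = O 0 O = 0 O = 0$)
$J 14 H{\left(r{\left(2,U \right)} \right)} = 4 \cdot 14 \cdot 0 = 56 \cdot 0 = 0$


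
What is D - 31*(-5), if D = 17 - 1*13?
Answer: 159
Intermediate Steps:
D = 4 (D = 17 - 13 = 4)
D - 31*(-5) = 4 - 31*(-5) = 4 + 155 = 159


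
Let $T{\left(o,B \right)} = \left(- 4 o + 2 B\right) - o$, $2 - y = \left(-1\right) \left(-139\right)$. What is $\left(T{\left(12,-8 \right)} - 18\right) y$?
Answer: $12878$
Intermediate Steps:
$y = -137$ ($y = 2 - \left(-1\right) \left(-139\right) = 2 - 139 = -137$)
$T{\left(o,B \right)} = - 5 o + 2 B$
$\left(T{\left(12,-8 \right)} - 18\right) y = \left(\left(\left(-5\right) 12 + 2 \left(-8\right)\right) - 18\right) \left(-137\right) = \left(\left(-60 - 16\right) - 18\right) \left(-137\right) = \left(-76 - 18\right) \left(-137\right) = \left(-94\right) \left(-137\right) = 12878$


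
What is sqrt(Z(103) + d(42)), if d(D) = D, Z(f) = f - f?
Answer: sqrt(42) ≈ 6.4807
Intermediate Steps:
Z(f) = 0
sqrt(Z(103) + d(42)) = sqrt(0 + 42) = sqrt(42)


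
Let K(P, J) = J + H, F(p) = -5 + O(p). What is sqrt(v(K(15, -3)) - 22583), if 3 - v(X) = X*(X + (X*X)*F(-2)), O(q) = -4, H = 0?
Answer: 4*I*sqrt(1427) ≈ 151.1*I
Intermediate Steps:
F(p) = -9 (F(p) = -5 - 4 = -9)
K(P, J) = J (K(P, J) = J + 0 = J)
v(X) = 3 - X*(X - 9*X**2) (v(X) = 3 - X*(X + (X*X)*(-9)) = 3 - X*(X + X**2*(-9)) = 3 - X*(X - 9*X**2))
sqrt(v(K(15, -3)) - 22583) = sqrt((3 - 1*(-3)**2 + 9*(-3)**3) - 22583) = sqrt((3 - 1*9 + 9*(-27)) - 22583) = sqrt((3 - 9 - 243) - 22583) = sqrt(-249 - 22583) = sqrt(-22832) = 4*I*sqrt(1427)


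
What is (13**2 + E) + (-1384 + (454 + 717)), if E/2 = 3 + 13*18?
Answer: 430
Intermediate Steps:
E = 474 (E = 2*(3 + 13*18) = 2*(3 + 234) = 2*237 = 474)
(13**2 + E) + (-1384 + (454 + 717)) = (13**2 + 474) + (-1384 + (454 + 717)) = (169 + 474) + (-1384 + 1171) = 643 - 213 = 430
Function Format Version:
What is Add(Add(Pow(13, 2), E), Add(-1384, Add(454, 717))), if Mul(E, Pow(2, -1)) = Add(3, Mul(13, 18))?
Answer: 430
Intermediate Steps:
E = 474 (E = Mul(2, Add(3, Mul(13, 18))) = Mul(2, Add(3, 234)) = Mul(2, 237) = 474)
Add(Add(Pow(13, 2), E), Add(-1384, Add(454, 717))) = Add(Add(Pow(13, 2), 474), Add(-1384, Add(454, 717))) = Add(Add(169, 474), Add(-1384, 1171)) = Add(643, -213) = 430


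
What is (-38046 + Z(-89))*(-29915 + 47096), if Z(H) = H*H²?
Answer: -12765740715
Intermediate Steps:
Z(H) = H³
(-38046 + Z(-89))*(-29915 + 47096) = (-38046 + (-89)³)*(-29915 + 47096) = (-38046 - 704969)*17181 = -743015*17181 = -12765740715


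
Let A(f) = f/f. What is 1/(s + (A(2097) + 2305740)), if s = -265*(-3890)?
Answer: 1/3336591 ≈ 2.9971e-7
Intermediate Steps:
A(f) = 1
s = 1030850
1/(s + (A(2097) + 2305740)) = 1/(1030850 + (1 + 2305740)) = 1/(1030850 + 2305741) = 1/3336591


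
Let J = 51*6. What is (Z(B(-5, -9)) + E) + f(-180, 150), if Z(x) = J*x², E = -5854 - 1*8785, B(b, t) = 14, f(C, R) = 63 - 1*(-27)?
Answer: 45427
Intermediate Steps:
f(C, R) = 90 (f(C, R) = 63 + 27 = 90)
E = -14639 (E = -5854 - 8785 = -14639)
J = 306
Z(x) = 306*x²
(Z(B(-5, -9)) + E) + f(-180, 150) = (306*14² - 14639) + 90 = (306*196 - 14639) + 90 = (59976 - 14639) + 90 = 45337 + 90 = 45427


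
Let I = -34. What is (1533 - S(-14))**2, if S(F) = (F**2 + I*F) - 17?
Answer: 770884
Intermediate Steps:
S(F) = -17 + F**2 - 34*F (S(F) = (F**2 - 34*F) - 17 = -17 + F**2 - 34*F)
(1533 - S(-14))**2 = (1533 - (-17 + (-14)**2 - 34*(-14)))**2 = (1533 - (-17 + 196 + 476))**2 = (1533 - 1*655)**2 = (1533 - 655)**2 = 878**2 = 770884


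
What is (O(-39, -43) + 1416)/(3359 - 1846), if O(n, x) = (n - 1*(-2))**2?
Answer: 2785/1513 ≈ 1.8407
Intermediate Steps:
O(n, x) = (2 + n)**2 (O(n, x) = (n + 2)**2 = (2 + n)**2)
(O(-39, -43) + 1416)/(3359 - 1846) = ((2 - 39)**2 + 1416)/(3359 - 1846) = ((-37)**2 + 1416)/1513 = (1369 + 1416)*(1/1513) = 2785*(1/1513) = 2785/1513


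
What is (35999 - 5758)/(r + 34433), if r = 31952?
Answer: 30241/66385 ≈ 0.45554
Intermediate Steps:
(35999 - 5758)/(r + 34433) = (35999 - 5758)/(31952 + 34433) = 30241/66385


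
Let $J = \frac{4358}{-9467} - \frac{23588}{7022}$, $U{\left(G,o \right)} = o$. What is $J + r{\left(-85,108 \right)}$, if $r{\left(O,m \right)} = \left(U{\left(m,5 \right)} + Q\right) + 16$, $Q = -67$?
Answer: $- \frac{1655932038}{33238637} \approx -49.82$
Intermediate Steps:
$r{\left(O,m \right)} = -46$ ($r{\left(O,m \right)} = \left(5 - 67\right) + 16 = -62 + 16 = -46$)
$J = - \frac{126954736}{33238637}$ ($J = 4358 \left(- \frac{1}{9467}\right) - \frac{11794}{3511} = - \frac{4358}{9467} - \frac{11794}{3511} = - \frac{126954736}{33238637} \approx -3.8195$)
$J + r{\left(-85,108 \right)} = - \frac{126954736}{33238637} - 46 = - \frac{1655932038}{33238637}$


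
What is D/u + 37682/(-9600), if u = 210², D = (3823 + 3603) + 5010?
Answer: -2570651/705600 ≈ -3.6432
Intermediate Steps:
D = 12436 (D = 7426 + 5010 = 12436)
u = 44100
D/u + 37682/(-9600) = 12436/44100 + 37682/(-9600) = 12436*(1/44100) + 37682*(-1/9600) = 3109/11025 - 18841/4800 = -2570651/705600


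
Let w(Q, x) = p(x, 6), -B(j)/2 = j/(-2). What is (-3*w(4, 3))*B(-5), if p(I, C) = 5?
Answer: 75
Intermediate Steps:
B(j) = j (B(j) = -2*j/(-2) = -2*j*(-1)/2 = -(-1)*j = j)
w(Q, x) = 5
(-3*w(4, 3))*B(-5) = -3*5*(-5) = -15*(-5) = 75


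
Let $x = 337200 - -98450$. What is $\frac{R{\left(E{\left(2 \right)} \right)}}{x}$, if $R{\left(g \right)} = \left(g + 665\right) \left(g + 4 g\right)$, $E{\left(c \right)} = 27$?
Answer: $\frac{9342}{43565} \approx 0.21444$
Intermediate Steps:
$R{\left(g \right)} = 5 g \left(665 + g\right)$ ($R{\left(g \right)} = \left(665 + g\right) 5 g = 5 g \left(665 + g\right)$)
$x = 435650$ ($x = 337200 + 98450 = 435650$)
$\frac{R{\left(E{\left(2 \right)} \right)}}{x} = \frac{5 \cdot 27 \left(665 + 27\right)}{435650} = 5 \cdot 27 \cdot 692 \cdot \frac{1}{435650} = 93420 \cdot \frac{1}{435650} = \frac{9342}{43565}$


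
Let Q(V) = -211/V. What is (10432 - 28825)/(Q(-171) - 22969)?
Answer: 3145203/3927488 ≈ 0.80082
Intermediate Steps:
(10432 - 28825)/(Q(-171) - 22969) = (10432 - 28825)/(-211/(-171) - 22969) = -18393/(-211*(-1/171) - 22969) = -18393/(211/171 - 22969) = -18393/(-3927488/171) = -18393*(-171/3927488) = 3145203/3927488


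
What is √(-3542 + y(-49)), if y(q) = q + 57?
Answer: I*√3534 ≈ 59.447*I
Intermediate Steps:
y(q) = 57 + q
√(-3542 + y(-49)) = √(-3542 + (57 - 49)) = √(-3542 + 8) = √(-3534) = I*√3534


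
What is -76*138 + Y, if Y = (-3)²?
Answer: -10479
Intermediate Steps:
Y = 9
-76*138 + Y = -76*138 + 9 = -10488 + 9 = -10479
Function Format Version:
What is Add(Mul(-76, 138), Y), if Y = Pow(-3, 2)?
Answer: -10479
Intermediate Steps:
Y = 9
Add(Mul(-76, 138), Y) = Add(Mul(-76, 138), 9) = Add(-10488, 9) = -10479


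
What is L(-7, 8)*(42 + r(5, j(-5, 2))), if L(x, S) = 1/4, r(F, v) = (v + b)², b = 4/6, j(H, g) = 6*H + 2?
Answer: 3551/18 ≈ 197.28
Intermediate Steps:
j(H, g) = 2 + 6*H
b = ⅔ (b = 4*(⅙) = ⅔ ≈ 0.66667)
r(F, v) = (⅔ + v)² (r(F, v) = (v + ⅔)² = (⅔ + v)²)
L(x, S) = ¼
L(-7, 8)*(42 + r(5, j(-5, 2))) = (42 + (2 + 3*(2 + 6*(-5)))²/9)/4 = (42 + (2 + 3*(2 - 30))²/9)/4 = (42 + (2 + 3*(-28))²/9)/4 = (42 + (2 - 84)²/9)/4 = (42 + (⅑)*(-82)²)/4 = (42 + (⅑)*6724)/4 = (42 + 6724/9)/4 = (¼)*(7102/9) = 3551/18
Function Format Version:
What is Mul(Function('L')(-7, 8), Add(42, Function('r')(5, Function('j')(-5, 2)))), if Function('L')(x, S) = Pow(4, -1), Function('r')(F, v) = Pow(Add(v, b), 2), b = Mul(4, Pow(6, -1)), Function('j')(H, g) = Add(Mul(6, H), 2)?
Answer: Rational(3551, 18) ≈ 197.28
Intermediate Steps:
Function('j')(H, g) = Add(2, Mul(6, H))
b = Rational(2, 3) (b = Mul(4, Rational(1, 6)) = Rational(2, 3) ≈ 0.66667)
Function('r')(F, v) = Pow(Add(Rational(2, 3), v), 2) (Function('r')(F, v) = Pow(Add(v, Rational(2, 3)), 2) = Pow(Add(Rational(2, 3), v), 2))
Function('L')(x, S) = Rational(1, 4)
Mul(Function('L')(-7, 8), Add(42, Function('r')(5, Function('j')(-5, 2)))) = Mul(Rational(1, 4), Add(42, Mul(Rational(1, 9), Pow(Add(2, Mul(3, Add(2, Mul(6, -5)))), 2)))) = Mul(Rational(1, 4), Add(42, Mul(Rational(1, 9), Pow(Add(2, Mul(3, Add(2, -30))), 2)))) = Mul(Rational(1, 4), Add(42, Mul(Rational(1, 9), Pow(Add(2, Mul(3, -28)), 2)))) = Mul(Rational(1, 4), Add(42, Mul(Rational(1, 9), Pow(Add(2, -84), 2)))) = Mul(Rational(1, 4), Add(42, Mul(Rational(1, 9), Pow(-82, 2)))) = Mul(Rational(1, 4), Add(42, Mul(Rational(1, 9), 6724))) = Mul(Rational(1, 4), Add(42, Rational(6724, 9))) = Mul(Rational(1, 4), Rational(7102, 9)) = Rational(3551, 18)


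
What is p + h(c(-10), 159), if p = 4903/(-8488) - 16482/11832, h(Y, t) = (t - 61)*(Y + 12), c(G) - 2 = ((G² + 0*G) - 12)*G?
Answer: -355145521225/4184584 ≈ -84870.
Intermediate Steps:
c(G) = 2 + G*(-12 + G²) (c(G) = 2 + ((G² + 0*G) - 12)*G = 2 + ((G² + 0) - 12)*G = 2 + (G² - 12)*G = 2 + (-12 + G²)*G = 2 + G*(-12 + G²))
h(Y, t) = (-61 + t)*(12 + Y)
p = -8246313/4184584 (p = 4903*(-1/8488) - 16482*1/11832 = -4903/8488 - 2747/1972 = -8246313/4184584 ≈ -1.9706)
p + h(c(-10), 159) = -8246313/4184584 + (-732 - 61*(2 + (-10)³ - 12*(-10)) + 12*159 + (2 + (-10)³ - 12*(-10))*159) = -8246313/4184584 + (-732 - 61*(2 - 1000 + 120) + 1908 + (2 - 1000 + 120)*159) = -8246313/4184584 + (-732 - 61*(-878) + 1908 - 878*159) = -8246313/4184584 + (-732 + 53558 + 1908 - 139602) = -8246313/4184584 - 84868 = -355145521225/4184584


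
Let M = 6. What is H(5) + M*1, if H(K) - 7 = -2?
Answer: 11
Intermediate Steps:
H(K) = 5 (H(K) = 7 - 2 = 5)
H(5) + M*1 = 5 + 6*1 = 5 + 6 = 11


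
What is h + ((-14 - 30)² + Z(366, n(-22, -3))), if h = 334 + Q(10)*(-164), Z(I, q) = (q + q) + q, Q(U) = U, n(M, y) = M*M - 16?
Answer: 2034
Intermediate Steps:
n(M, y) = -16 + M² (n(M, y) = M² - 16 = -16 + M²)
Z(I, q) = 3*q (Z(I, q) = 2*q + q = 3*q)
h = -1306 (h = 334 + 10*(-164) = 334 - 1640 = -1306)
h + ((-14 - 30)² + Z(366, n(-22, -3))) = -1306 + ((-14 - 30)² + 3*(-16 + (-22)²)) = -1306 + ((-44)² + 3*(-16 + 484)) = -1306 + (1936 + 3*468) = -1306 + (1936 + 1404) = -1306 + 3340 = 2034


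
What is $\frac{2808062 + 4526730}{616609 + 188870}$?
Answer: $\frac{7334792}{805479} \approx 9.1061$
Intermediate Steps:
$\frac{2808062 + 4526730}{616609 + 188870} = \frac{7334792}{805479}$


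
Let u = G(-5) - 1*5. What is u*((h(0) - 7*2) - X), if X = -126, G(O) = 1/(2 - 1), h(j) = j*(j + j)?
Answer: -448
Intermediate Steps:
h(j) = 2*j² (h(j) = j*(2*j) = 2*j²)
G(O) = 1 (G(O) = 1/1 = 1)
u = -4 (u = 1 - 1*5 = 1 - 5 = -4)
u*((h(0) - 7*2) - X) = -4*((2*0² - 7*2) - 1*(-126)) = -4*((2*0 - 14) + 126) = -4*((0 - 14) + 126) = -4*(-14 + 126) = -4*112 = -448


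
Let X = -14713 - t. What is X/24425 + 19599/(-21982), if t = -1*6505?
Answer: -659133831/536910350 ≈ -1.2276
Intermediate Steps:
t = -6505
X = -8208 (X = -14713 - 1*(-6505) = -14713 + 6505 = -8208)
X/24425 + 19599/(-21982) = -8208/24425 + 19599/(-21982) = -8208*1/24425 + 19599*(-1/21982) = -8208/24425 - 19599/21982 = -659133831/536910350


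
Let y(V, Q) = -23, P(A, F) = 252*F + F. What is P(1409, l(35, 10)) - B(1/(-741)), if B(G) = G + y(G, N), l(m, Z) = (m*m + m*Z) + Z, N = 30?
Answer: 297161749/741 ≈ 4.0103e+5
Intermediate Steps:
l(m, Z) = Z + m**2 + Z*m (l(m, Z) = (m**2 + Z*m) + Z = Z + m**2 + Z*m)
P(A, F) = 253*F
B(G) = -23 + G (B(G) = G - 23 = -23 + G)
P(1409, l(35, 10)) - B(1/(-741)) = 253*(10 + 35**2 + 10*35) - (-23 + 1/(-741)) = 253*(10 + 1225 + 350) - (-23 - 1/741) = 253*1585 - 1*(-17044/741) = 401005 + 17044/741 = 297161749/741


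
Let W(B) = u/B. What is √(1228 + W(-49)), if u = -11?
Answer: 9*√743/7 ≈ 35.046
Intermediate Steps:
W(B) = -11/B
√(1228 + W(-49)) = √(1228 - 11/(-49)) = √(1228 - 11*(-1/49)) = √(1228 + 11/49) = √(60183/49) = 9*√743/7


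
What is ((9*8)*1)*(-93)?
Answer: -6696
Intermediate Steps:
((9*8)*1)*(-93) = (72*1)*(-93) = 72*(-93) = -6696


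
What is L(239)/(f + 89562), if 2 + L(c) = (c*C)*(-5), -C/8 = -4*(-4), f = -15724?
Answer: 76479/36919 ≈ 2.0715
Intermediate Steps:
C = -128 (C = -(-32)*(-4) = -8*16 = -128)
L(c) = -2 + 640*c (L(c) = -2 + (c*(-128))*(-5) = -2 - 128*c*(-5) = -2 + 640*c)
L(239)/(f + 89562) = (-2 + 640*239)/(-15724 + 89562) = (-2 + 152960)/73838 = 152958*(1/73838) = 76479/36919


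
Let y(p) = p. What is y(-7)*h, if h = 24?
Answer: -168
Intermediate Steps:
y(-7)*h = -7*24 = -168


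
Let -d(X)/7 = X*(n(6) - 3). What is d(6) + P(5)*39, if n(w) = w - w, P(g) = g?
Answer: 321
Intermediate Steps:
n(w) = 0
d(X) = 21*X (d(X) = -7*X*(0 - 3) = -7*X*(-3) = -(-21)*X = 21*X)
d(6) + P(5)*39 = 21*6 + 5*39 = 126 + 195 = 321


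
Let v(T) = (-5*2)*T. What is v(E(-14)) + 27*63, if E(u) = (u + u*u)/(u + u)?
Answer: 1766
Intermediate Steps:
E(u) = (u + u²)/(2*u) (E(u) = (u + u²)/((2*u)) = (u + u²)*(1/(2*u)) = (u + u²)/(2*u))
v(T) = -10*T
v(E(-14)) + 27*63 = -10*(½ + (½)*(-14)) + 27*63 = -10*(½ - 7) + 1701 = -10*(-13/2) + 1701 = 65 + 1701 = 1766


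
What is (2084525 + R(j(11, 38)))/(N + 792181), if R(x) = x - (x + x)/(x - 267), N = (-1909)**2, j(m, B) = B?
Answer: 477365003/1015949798 ≈ 0.46987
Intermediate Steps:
N = 3644281
R(x) = x - 2*x/(-267 + x)
(2084525 + R(j(11, 38)))/(N + 792181) = (2084525 + 38*(-269 + 38)/(-267 + 38))/(3644281 + 792181) = (2084525 + 38*(-231)/(-229))/4436462 = (2084525 + 38*(-1/229)*(-231))*(1/4436462) = (2084525 + 8778/229)*(1/4436462) = (477365003/229)*(1/4436462) = 477365003/1015949798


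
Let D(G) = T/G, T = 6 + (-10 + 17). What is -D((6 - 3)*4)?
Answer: -13/12 ≈ -1.0833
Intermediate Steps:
T = 13 (T = 6 + 7 = 13)
D(G) = 13/G
-D((6 - 3)*4) = -13/((6 - 3)*4) = -13/(3*4) = -13/12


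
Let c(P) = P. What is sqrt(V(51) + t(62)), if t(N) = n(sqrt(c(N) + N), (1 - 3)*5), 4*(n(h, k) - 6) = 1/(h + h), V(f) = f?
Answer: sqrt(876432 + 31*sqrt(31))/124 ≈ 7.5506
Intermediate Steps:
n(h, k) = 6 + 1/(8*h) (n(h, k) = 6 + 1/(4*(h + h)) = 6 + 1/(4*((2*h))) = 6 + (1/(2*h))/4 = 6 + 1/(8*h))
t(N) = 6 + sqrt(2)/(16*sqrt(N)) (t(N) = 6 + 1/(8*(sqrt(N + N))) = 6 + 1/(8*(sqrt(2*N))) = 6 + 1/(8*((sqrt(2)*sqrt(N)))) = 6 + (sqrt(2)/(2*sqrt(N)))/8 = 6 + sqrt(2)/(16*sqrt(N)))
sqrt(V(51) + t(62)) = sqrt(51 + (6 + sqrt(2)/(16*sqrt(62)))) = sqrt(51 + (6 + sqrt(2)*(sqrt(62)/62)/16)) = sqrt(51 + (6 + sqrt(31)/496)) = sqrt(57 + sqrt(31)/496)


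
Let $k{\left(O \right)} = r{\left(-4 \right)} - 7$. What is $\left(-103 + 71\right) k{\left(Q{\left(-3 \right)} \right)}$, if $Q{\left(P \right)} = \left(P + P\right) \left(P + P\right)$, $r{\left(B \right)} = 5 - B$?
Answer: $-64$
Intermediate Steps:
$Q{\left(P \right)} = 4 P^{2}$ ($Q{\left(P \right)} = 2 P 2 P = 4 P^{2}$)
$k{\left(O \right)} = 2$ ($k{\left(O \right)} = \left(5 - -4\right) - 7 = \left(5 + 4\right) - 7 = 9 - 7 = 2$)
$\left(-103 + 71\right) k{\left(Q{\left(-3 \right)} \right)} = \left(-103 + 71\right) 2 = \left(-32\right) 2 = -64$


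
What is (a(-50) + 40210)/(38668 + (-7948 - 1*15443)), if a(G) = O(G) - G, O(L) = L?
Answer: 40210/15277 ≈ 2.6321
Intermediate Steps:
a(G) = 0 (a(G) = G - G = 0)
(a(-50) + 40210)/(38668 + (-7948 - 1*15443)) = (0 + 40210)/(38668 + (-7948 - 1*15443)) = 40210/(38668 + (-7948 - 15443)) = 40210/(38668 - 23391) = 40210/15277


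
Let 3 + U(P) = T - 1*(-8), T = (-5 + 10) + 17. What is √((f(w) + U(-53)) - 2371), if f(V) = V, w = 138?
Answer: I*√2206 ≈ 46.968*I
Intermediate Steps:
T = 22 (T = 5 + 17 = 22)
U(P) = 27 (U(P) = -3 + (22 - 1*(-8)) = -3 + (22 + 8) = -3 + 30 = 27)
√((f(w) + U(-53)) - 2371) = √((138 + 27) - 2371) = √(165 - 2371) = √(-2206) = I*√2206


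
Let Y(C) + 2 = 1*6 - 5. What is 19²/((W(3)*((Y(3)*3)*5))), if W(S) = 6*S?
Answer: -361/270 ≈ -1.3370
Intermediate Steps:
Y(C) = -1 (Y(C) = -2 + (1*6 - 5) = -2 + (6 - 5) = -2 + 1 = -1)
19²/((W(3)*((Y(3)*3)*5))) = 19²/(((6*3)*(-1*3*5))) = 361/((18*(-3*5))) = 361/((18*(-15))) = 361/(-270) = 361*(-1/270) = -361/270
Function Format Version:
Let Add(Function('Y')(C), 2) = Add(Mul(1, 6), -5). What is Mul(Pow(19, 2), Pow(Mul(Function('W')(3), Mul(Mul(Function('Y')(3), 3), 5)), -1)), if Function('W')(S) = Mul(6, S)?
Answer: Rational(-361, 270) ≈ -1.3370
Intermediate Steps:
Function('Y')(C) = -1 (Function('Y')(C) = Add(-2, Add(Mul(1, 6), -5)) = Add(-2, Add(6, -5)) = Add(-2, 1) = -1)
Mul(Pow(19, 2), Pow(Mul(Function('W')(3), Mul(Mul(Function('Y')(3), 3), 5)), -1)) = Mul(Pow(19, 2), Pow(Mul(Mul(6, 3), Mul(Mul(-1, 3), 5)), -1)) = Mul(361, Pow(Mul(18, Mul(-3, 5)), -1)) = Mul(361, Pow(Mul(18, -15), -1)) = Mul(361, Pow(-270, -1)) = Mul(361, Rational(-1, 270)) = Rational(-361, 270)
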